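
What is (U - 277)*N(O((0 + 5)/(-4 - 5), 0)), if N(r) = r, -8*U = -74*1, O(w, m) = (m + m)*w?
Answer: 0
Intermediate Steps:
O(w, m) = 2*m*w (O(w, m) = (2*m)*w = 2*m*w)
U = 37/4 (U = -(-37)/4 = -1/8*(-74) = 37/4 ≈ 9.2500)
(U - 277)*N(O((0 + 5)/(-4 - 5), 0)) = (37/4 - 277)*(2*0*((0 + 5)/(-4 - 5))) = -1071*0*5/(-9)/2 = -1071*0*5*(-1/9)/2 = -1071*0*(-5)/(2*9) = -1071/4*0 = 0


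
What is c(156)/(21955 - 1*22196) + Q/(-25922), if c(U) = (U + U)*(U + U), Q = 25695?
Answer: -2529543663/6247202 ≈ -404.91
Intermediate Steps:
c(U) = 4*U² (c(U) = (2*U)*(2*U) = 4*U²)
c(156)/(21955 - 1*22196) + Q/(-25922) = (4*156²)/(21955 - 1*22196) + 25695/(-25922) = (4*24336)/(21955 - 22196) + 25695*(-1/25922) = 97344/(-241) - 25695/25922 = 97344*(-1/241) - 25695/25922 = -97344/241 - 25695/25922 = -2529543663/6247202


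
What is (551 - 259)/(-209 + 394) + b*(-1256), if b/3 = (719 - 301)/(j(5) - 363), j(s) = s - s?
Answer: 8832892/2035 ≈ 4340.5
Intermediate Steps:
j(s) = 0
b = -38/11 (b = 3*((719 - 301)/(0 - 363)) = 3*(418/(-363)) = 3*(418*(-1/363)) = 3*(-38/33) = -38/11 ≈ -3.4545)
(551 - 259)/(-209 + 394) + b*(-1256) = (551 - 259)/(-209 + 394) - 38/11*(-1256) = 292/185 + 47728/11 = 8832892/2035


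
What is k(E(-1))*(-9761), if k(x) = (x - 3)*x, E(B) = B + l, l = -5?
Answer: -527094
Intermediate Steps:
E(B) = -5 + B (E(B) = B - 5 = -5 + B)
k(x) = x*(-3 + x) (k(x) = (-3 + x)*x = x*(-3 + x))
k(E(-1))*(-9761) = ((-5 - 1)*(-3 + (-5 - 1)))*(-9761) = -6*(-3 - 6)*(-9761) = -6*(-9)*(-9761) = 54*(-9761) = -527094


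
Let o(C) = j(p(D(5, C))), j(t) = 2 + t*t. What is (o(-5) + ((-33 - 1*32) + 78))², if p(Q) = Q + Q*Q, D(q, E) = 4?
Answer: 172225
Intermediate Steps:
p(Q) = Q + Q²
j(t) = 2 + t²
o(C) = 402 (o(C) = 2 + (4*(1 + 4))² = 2 + (4*5)² = 2 + 20² = 2 + 400 = 402)
(o(-5) + ((-33 - 1*32) + 78))² = (402 + ((-33 - 1*32) + 78))² = (402 + ((-33 - 32) + 78))² = (402 + (-65 + 78))² = (402 + 13)² = 415² = 172225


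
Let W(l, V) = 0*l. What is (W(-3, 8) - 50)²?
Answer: 2500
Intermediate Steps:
W(l, V) = 0
(W(-3, 8) - 50)² = (0 - 50)² = (-50)² = 2500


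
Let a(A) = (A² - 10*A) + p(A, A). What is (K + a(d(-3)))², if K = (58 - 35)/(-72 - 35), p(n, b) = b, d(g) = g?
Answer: 14661241/11449 ≈ 1280.6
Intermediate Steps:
K = -23/107 (K = 23/(-107) = 23*(-1/107) = -23/107 ≈ -0.21495)
a(A) = A² - 9*A (a(A) = (A² - 10*A) + A = A² - 9*A)
(K + a(d(-3)))² = (-23/107 - 3*(-9 - 3))² = (-23/107 - 3*(-12))² = (-23/107 + 36)² = (3829/107)² = 14661241/11449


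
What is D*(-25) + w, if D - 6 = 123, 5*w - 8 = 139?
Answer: -15978/5 ≈ -3195.6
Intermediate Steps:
w = 147/5 (w = 8/5 + (⅕)*139 = 8/5 + 139/5 = 147/5 ≈ 29.400)
D = 129 (D = 6 + 123 = 129)
D*(-25) + w = 129*(-25) + 147/5 = -3225 + 147/5 = -15978/5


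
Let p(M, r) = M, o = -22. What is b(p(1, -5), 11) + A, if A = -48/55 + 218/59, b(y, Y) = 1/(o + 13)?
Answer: 79177/29205 ≈ 2.7111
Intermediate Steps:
b(y, Y) = -⅑ (b(y, Y) = 1/(-22 + 13) = 1/(-9) = -⅑)
A = 9158/3245 (A = -48*1/55 + 218*(1/59) = -48/55 + 218/59 = 9158/3245 ≈ 2.8222)
b(p(1, -5), 11) + A = -⅑ + 9158/3245 = 79177/29205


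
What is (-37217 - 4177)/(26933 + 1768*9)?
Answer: -41394/42845 ≈ -0.96613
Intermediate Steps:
(-37217 - 4177)/(26933 + 1768*9) = -41394/(26933 + 15912) = -41394/42845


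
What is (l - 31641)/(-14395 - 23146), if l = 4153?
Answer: 27488/37541 ≈ 0.73221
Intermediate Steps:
(l - 31641)/(-14395 - 23146) = (4153 - 31641)/(-14395 - 23146) = -27488/(-37541) = -27488*(-1/37541) = 27488/37541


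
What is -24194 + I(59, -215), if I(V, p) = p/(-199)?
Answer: -4814391/199 ≈ -24193.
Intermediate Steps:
I(V, p) = -p/199 (I(V, p) = p*(-1/199) = -p/199)
-24194 + I(59, -215) = -24194 - 1/199*(-215) = -24194 + 215/199 = -4814391/199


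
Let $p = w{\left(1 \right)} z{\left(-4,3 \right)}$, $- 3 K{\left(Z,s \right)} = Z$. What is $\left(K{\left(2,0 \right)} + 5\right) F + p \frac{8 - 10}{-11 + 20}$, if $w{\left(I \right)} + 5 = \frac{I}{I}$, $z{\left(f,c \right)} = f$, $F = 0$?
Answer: $- \frac{32}{9} \approx -3.5556$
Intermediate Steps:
$K{\left(Z,s \right)} = - \frac{Z}{3}$
$w{\left(I \right)} = -4$ ($w{\left(I \right)} = -5 + \frac{I}{I} = -5 + 1 = -4$)
$p = 16$ ($p = \left(-4\right) \left(-4\right) = 16$)
$\left(K{\left(2,0 \right)} + 5\right) F + p \frac{8 - 10}{-11 + 20} = \left(\left(- \frac{1}{3}\right) 2 + 5\right) 0 + 16 \frac{8 - 10}{-11 + 20} = \left(- \frac{2}{3} + 5\right) 0 + 16 \left(- \frac{2}{9}\right) = \frac{13}{3} \cdot 0 + 16 \left(\left(-2\right) \frac{1}{9}\right) = 0 + 16 \left(- \frac{2}{9}\right) = 0 - \frac{32}{9} = - \frac{32}{9}$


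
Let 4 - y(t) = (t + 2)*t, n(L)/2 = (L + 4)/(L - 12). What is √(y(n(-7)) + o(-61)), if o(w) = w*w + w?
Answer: 2*√330610/19 ≈ 60.525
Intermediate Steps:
o(w) = w + w² (o(w) = w² + w = w + w²)
n(L) = 2*(4 + L)/(-12 + L) (n(L) = 2*((L + 4)/(L - 12)) = 2*((4 + L)/(-12 + L)) = 2*(4 + L)/(-12 + L))
y(t) = 4 - t*(2 + t) (y(t) = 4 - (t + 2)*t = 4 - (2 + t)*t = 4 - t*(2 + t))
√(y(n(-7)) + o(-61)) = √((4 - (2*(4 - 7)/(-12 - 7))² - 4*(4 - 7)/(-12 - 7)) - 61*(1 - 61)) = √((4 - (2*(-3)/(-19))² - 4*(-3)/(-19)) - 61*(-60)) = √((4 - (2*(-1/19)*(-3))² - 4*(-1)*(-3)/19) + 3660) = √((4 - (6/19)² - 2*6/19) + 3660) = √((4 - 1*36/361 - 12/19) + 3660) = √((4 - 36/361 - 12/19) + 3660) = √(1180/361 + 3660) = √(1322440/361) = 2*√330610/19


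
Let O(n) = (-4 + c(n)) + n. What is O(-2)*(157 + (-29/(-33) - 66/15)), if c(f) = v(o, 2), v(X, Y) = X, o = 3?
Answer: -25324/55 ≈ -460.44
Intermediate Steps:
c(f) = 3
O(n) = -1 + n (O(n) = (-4 + 3) + n = -1 + n)
O(-2)*(157 + (-29/(-33) - 66/15)) = (-1 - 2)*(157 + (-29/(-33) - 66/15)) = -3*(157 + (-29*(-1/33) - 66*1/15)) = -3*(157 + (29/33 - 22/5)) = -3*(157 - 581/165) = -3*25324/165 = -25324/55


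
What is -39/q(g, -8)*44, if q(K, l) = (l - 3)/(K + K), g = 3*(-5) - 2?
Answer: -5304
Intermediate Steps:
g = -17 (g = -15 - 2 = -17)
q(K, l) = (-3 + l)/(2*K) (q(K, l) = (-3 + l)/((2*K)) = (-3 + l)*(1/(2*K)) = (-3 + l)/(2*K))
-39/q(g, -8)*44 = -39*(-34/(-3 - 8))*44 = -39/((½)*(-1/17)*(-11))*44 = -39/11/34*44 = -39*34/11*44 = -1326/11*44 = -5304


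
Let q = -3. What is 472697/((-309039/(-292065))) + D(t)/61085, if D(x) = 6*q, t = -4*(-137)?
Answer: 2811096051077741/6292549105 ≈ 4.4673e+5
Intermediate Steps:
t = 548
D(x) = -18 (D(x) = 6*(-3) = -18)
472697/((-309039/(-292065))) + D(t)/61085 = 472697/((-309039/(-292065))) - 18/61085 = 472697/((-309039*(-1/292065))) - 18*1/61085 = 472697/(103013/97355) - 18/61085 = 472697*(97355/103013) - 18/61085 = 46019416435/103013 - 18/61085 = 2811096051077741/6292549105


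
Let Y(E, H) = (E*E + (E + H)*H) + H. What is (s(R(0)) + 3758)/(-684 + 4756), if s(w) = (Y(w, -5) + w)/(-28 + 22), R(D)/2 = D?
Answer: 1408/1527 ≈ 0.92207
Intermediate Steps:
R(D) = 2*D
Y(E, H) = H + E² + H*(E + H) (Y(E, H) = (E² + H*(E + H)) + H = H + E² + H*(E + H))
s(w) = -10/3 - w²/6 + 2*w/3 (s(w) = ((-5 + w² + (-5)² + w*(-5)) + w)/(-28 + 22) = ((-5 + w² + 25 - 5*w) + w)/(-6) = ((20 + w² - 5*w) + w)*(-⅙) = (20 + w² - 4*w)*(-⅙) = -10/3 - w²/6 + 2*w/3)
(s(R(0)) + 3758)/(-684 + 4756) = ((-10/3 - (2*0)²/6 + 2*(2*0)/3) + 3758)/(-684 + 4756) = ((-10/3 - ⅙*0² + (⅔)*0) + 3758)/4072 = ((-10/3 - ⅙*0 + 0) + 3758)*(1/4072) = ((-10/3 + 0 + 0) + 3758)*(1/4072) = (-10/3 + 3758)*(1/4072) = (11264/3)*(1/4072) = 1408/1527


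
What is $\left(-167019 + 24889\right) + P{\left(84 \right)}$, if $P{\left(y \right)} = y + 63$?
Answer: $-141983$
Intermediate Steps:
$P{\left(y \right)} = 63 + y$
$\left(-167019 + 24889\right) + P{\left(84 \right)} = \left(-167019 + 24889\right) + \left(63 + 84\right) = -142130 + 147 = -141983$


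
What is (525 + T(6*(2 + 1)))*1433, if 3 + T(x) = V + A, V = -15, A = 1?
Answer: 727964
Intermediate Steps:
T(x) = -17 (T(x) = -3 + (-15 + 1) = -3 - 14 = -17)
(525 + T(6*(2 + 1)))*1433 = (525 - 17)*1433 = 508*1433 = 727964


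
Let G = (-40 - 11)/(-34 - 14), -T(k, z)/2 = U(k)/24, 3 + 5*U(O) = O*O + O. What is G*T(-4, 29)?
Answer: -51/320 ≈ -0.15937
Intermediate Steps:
U(O) = -3/5 + O/5 + O**2/5 (U(O) = -3/5 + (O*O + O)/5 = -3/5 + (O**2 + O)/5 = -3/5 + (O + O**2)/5 = -3/5 + (O/5 + O**2/5) = -3/5 + O/5 + O**2/5)
T(k, z) = 1/20 - k/60 - k**2/60 (T(k, z) = -2*(-3/5 + k/5 + k**2/5)/24 = -2*(-1/40 + k/120 + k**2/120) = 1/20 - k/60 - k**2/60)
G = 17/16 (G = -51/(-48) = -51*(-1/48) = 17/16 ≈ 1.0625)
G*T(-4, 29) = 17*(1/20 - 1/60*(-4) - 1/60*(-4)**2)/16 = 17*(1/20 + 1/15 - 1/60*16)/16 = 17*(1/20 + 1/15 - 4/15)/16 = (17/16)*(-3/20) = -51/320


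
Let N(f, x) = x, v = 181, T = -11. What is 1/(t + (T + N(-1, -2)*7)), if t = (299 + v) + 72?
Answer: 1/527 ≈ 0.0018975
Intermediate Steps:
t = 552 (t = (299 + 181) + 72 = 480 + 72 = 552)
1/(t + (T + N(-1, -2)*7)) = 1/(552 + (-11 - 2*7)) = 1/(552 + (-11 - 14)) = 1/(552 - 25) = 1/527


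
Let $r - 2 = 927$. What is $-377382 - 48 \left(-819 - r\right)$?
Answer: $-293478$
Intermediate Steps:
$r = 929$ ($r = 2 + 927 = 929$)
$-377382 - 48 \left(-819 - r\right) = -377382 - 48 \left(-819 - 929\right) = -377382 - -83904 = -377382 + 83904 = -293478$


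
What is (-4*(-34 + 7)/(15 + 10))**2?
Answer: 11664/625 ≈ 18.662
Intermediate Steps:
(-4*(-34 + 7)/(15 + 10))**2 = (-(-108)/25)**2 = (-4*(-27/25))**2 = (108/25)**2 = 11664/625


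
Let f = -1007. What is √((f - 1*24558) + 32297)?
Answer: 6*√187 ≈ 82.049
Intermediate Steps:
√((f - 1*24558) + 32297) = √((-1007 - 1*24558) + 32297) = √((-1007 - 24558) + 32297) = √(-25565 + 32297) = √6732 = 6*√187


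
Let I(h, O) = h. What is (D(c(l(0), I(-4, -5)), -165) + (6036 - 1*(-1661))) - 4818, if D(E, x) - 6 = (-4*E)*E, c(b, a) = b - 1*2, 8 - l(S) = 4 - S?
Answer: 2869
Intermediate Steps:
l(S) = 4 + S (l(S) = 8 - (4 - S) = 8 + (-4 + S) = 4 + S)
c(b, a) = -2 + b (c(b, a) = b - 2 = -2 + b)
D(E, x) = 6 - 4*E² (D(E, x) = 6 + (-4*E)*E = 6 - 4*E²)
(D(c(l(0), I(-4, -5)), -165) + (6036 - 1*(-1661))) - 4818 = ((6 - 4*(-2 + (4 + 0))²) + (6036 - 1*(-1661))) - 4818 = ((6 - 4*(-2 + 4)²) + (6036 + 1661)) - 4818 = ((6 - 4*2²) + 7697) - 4818 = ((6 - 4*4) + 7697) - 4818 = ((6 - 16) + 7697) - 4818 = (-10 + 7697) - 4818 = 7687 - 4818 = 2869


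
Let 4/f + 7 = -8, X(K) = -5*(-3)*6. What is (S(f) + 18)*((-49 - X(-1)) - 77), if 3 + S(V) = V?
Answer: -15912/5 ≈ -3182.4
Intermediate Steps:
X(K) = 90 (X(K) = 15*6 = 90)
f = -4/15 (f = 4/(-7 - 8) = 4/(-15) = 4*(-1/15) = -4/15 ≈ -0.26667)
S(V) = -3 + V
(S(f) + 18)*((-49 - X(-1)) - 77) = ((-3 - 4/15) + 18)*((-49 - 1*90) - 77) = (-49/15 + 18)*((-49 - 90) - 77) = 221*(-139 - 77)/15 = (221/15)*(-216) = -15912/5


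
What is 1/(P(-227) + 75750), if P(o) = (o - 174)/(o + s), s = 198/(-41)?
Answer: 9505/720020191 ≈ 1.3201e-5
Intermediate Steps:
s = -198/41 (s = 198*(-1/41) = -198/41 ≈ -4.8293)
P(o) = (-174 + o)/(-198/41 + o) (P(o) = (o - 174)/(o - 198/41) = (-174 + o)/(-198/41 + o))
1/(P(-227) + 75750) = 1/(41*(-174 - 227)/(-198 + 41*(-227)) + 75750) = 1/(41*(-401)/(-198 - 9307) + 75750) = 1/(41*(-401)/(-9505) + 75750) = 1/(41*(-1/9505)*(-401) + 75750) = 1/(16441/9505 + 75750) = 1/(720020191/9505) = 9505/720020191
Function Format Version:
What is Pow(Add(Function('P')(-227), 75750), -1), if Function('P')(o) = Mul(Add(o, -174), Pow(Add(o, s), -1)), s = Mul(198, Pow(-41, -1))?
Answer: Rational(9505, 720020191) ≈ 1.3201e-5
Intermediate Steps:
s = Rational(-198, 41) (s = Mul(198, Rational(-1, 41)) = Rational(-198, 41) ≈ -4.8293)
Function('P')(o) = Mul(Pow(Add(Rational(-198, 41), o), -1), Add(-174, o)) (Function('P')(o) = Mul(Add(o, -174), Pow(Add(o, Rational(-198, 41)), -1)) = Mul(Add(-174, o), Pow(Add(Rational(-198, 41), o), -1)) = Mul(Pow(Add(Rational(-198, 41), o), -1), Add(-174, o)))
Pow(Add(Function('P')(-227), 75750), -1) = Pow(Add(Mul(41, Pow(Add(-198, Mul(41, -227)), -1), Add(-174, -227)), 75750), -1) = Pow(Add(Mul(41, Pow(Add(-198, -9307), -1), -401), 75750), -1) = Pow(Add(Mul(41, Pow(-9505, -1), -401), 75750), -1) = Pow(Add(Mul(41, Rational(-1, 9505), -401), 75750), -1) = Pow(Add(Rational(16441, 9505), 75750), -1) = Pow(Rational(720020191, 9505), -1) = Rational(9505, 720020191)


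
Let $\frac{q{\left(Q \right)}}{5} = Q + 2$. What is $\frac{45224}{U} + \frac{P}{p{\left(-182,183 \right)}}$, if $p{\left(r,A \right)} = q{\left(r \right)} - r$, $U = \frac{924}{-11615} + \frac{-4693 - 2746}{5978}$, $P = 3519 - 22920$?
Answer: $- \frac{2252811521905583}{66004057726} \approx -34131.0$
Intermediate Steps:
$q{\left(Q \right)} = 10 + 5 Q$ ($q{\left(Q \right)} = 5 \left(Q + 2\right) = 5 \left(2 + Q\right) = 10 + 5 Q$)
$P = -19401$
$U = - \frac{91927657}{69434470}$ ($U = 924 \left(- \frac{1}{11615}\right) + \left(-4693 - 2746\right) \frac{1}{5978} = - \frac{924}{11615} - \frac{7439}{5978} = - \frac{91927657}{69434470} \approx -1.3239$)
$p{\left(r,A \right)} = 10 + 4 r$ ($p{\left(r,A \right)} = \left(10 + 5 r\right) - r = 10 + 4 r$)
$\frac{45224}{U} + \frac{P}{p{\left(-182,183 \right)}} = \frac{45224}{- \frac{91927657}{69434470}} - \frac{19401}{10 + 4 \left(-182\right)} = 45224 \left(- \frac{69434470}{91927657}\right) - \frac{19401}{10 - 728} = - \frac{3140104471280}{91927657} - \frac{19401}{-718} = - \frac{3140104471280}{91927657} - - \frac{19401}{718} = - \frac{3140104471280}{91927657} + \frac{19401}{718} = - \frac{2252811521905583}{66004057726}$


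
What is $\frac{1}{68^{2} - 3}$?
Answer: $\frac{1}{4621} \approx 0.0002164$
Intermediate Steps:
$\frac{1}{68^{2} - 3} = \frac{1}{4624 - 3} = \frac{1}{4621}$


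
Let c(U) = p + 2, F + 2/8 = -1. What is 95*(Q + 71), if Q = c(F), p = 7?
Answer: 7600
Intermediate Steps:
F = -5/4 (F = -¼ - 1 = -5/4 ≈ -1.2500)
c(U) = 9 (c(U) = 7 + 2 = 9)
Q = 9
95*(Q + 71) = 95*(9 + 71) = 95*80 = 7600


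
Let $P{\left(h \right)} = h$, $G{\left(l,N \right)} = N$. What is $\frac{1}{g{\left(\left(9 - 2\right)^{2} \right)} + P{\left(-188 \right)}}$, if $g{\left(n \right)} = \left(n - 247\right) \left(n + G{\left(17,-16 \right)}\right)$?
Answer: $- \frac{1}{6722} \approx -0.00014877$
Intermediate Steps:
$g{\left(n \right)} = \left(-247 + n\right) \left(-16 + n\right)$ ($g{\left(n \right)} = \left(n - 247\right) \left(n - 16\right) = \left(-247 + n\right) \left(-16 + n\right)$)
$\frac{1}{g{\left(\left(9 - 2\right)^{2} \right)} + P{\left(-188 \right)}} = \frac{1}{\left(3952 + \left(\left(9 - 2\right)^{2}\right)^{2} - 263 \left(9 - 2\right)^{2}\right) - 188} = \frac{1}{\left(3952 + \left(7^{2}\right)^{2} - 263 \cdot 7^{2}\right) - 188} = \frac{1}{\left(3952 + 49^{2} - 12887\right) - 188} = \frac{1}{\left(3952 + 2401 - 12887\right) - 188} = \frac{1}{-6534 - 188} = \frac{1}{-6722} = - \frac{1}{6722}$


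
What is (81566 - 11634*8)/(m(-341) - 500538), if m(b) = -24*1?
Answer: 5753/250281 ≈ 0.022986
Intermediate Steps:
m(b) = -24
(81566 - 11634*8)/(m(-341) - 500538) = (81566 - 11634*8)/(-24 - 500538) = (81566 - 93072)/(-500562) = -11506*(-1/500562) = 5753/250281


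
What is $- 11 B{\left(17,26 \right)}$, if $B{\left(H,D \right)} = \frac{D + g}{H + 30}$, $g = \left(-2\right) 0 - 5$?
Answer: $- \frac{231}{47} \approx -4.9149$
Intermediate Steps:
$g = -5$ ($g = 0 - 5 = -5$)
$B{\left(H,D \right)} = \frac{-5 + D}{30 + H}$ ($B{\left(H,D \right)} = \frac{D - 5}{H + 30} = \frac{-5 + D}{30 + H}$)
$- 11 B{\left(17,26 \right)} = - 11 \frac{-5 + 26}{30 + 17} = - 11 \cdot \frac{1}{47} \cdot 21 = \left(-11\right) \frac{21}{47} = - \frac{231}{47}$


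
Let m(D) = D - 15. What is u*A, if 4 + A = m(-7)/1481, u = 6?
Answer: -35676/1481 ≈ -24.089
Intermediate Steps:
m(D) = -15 + D
A = -5946/1481 (A = -4 + (-15 - 7)/1481 = -4 - 22*1/1481 = -4 - 22/1481 = -5946/1481 ≈ -4.0149)
u*A = 6*(-5946/1481) = -35676/1481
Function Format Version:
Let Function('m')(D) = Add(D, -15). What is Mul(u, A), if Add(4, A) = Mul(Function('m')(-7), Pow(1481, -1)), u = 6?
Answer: Rational(-35676, 1481) ≈ -24.089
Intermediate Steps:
Function('m')(D) = Add(-15, D)
A = Rational(-5946, 1481) (A = Add(-4, Mul(Add(-15, -7), Pow(1481, -1))) = Add(-4, Mul(-22, Rational(1, 1481))) = Add(-4, Rational(-22, 1481)) = Rational(-5946, 1481) ≈ -4.0149)
Mul(u, A) = Mul(6, Rational(-5946, 1481)) = Rational(-35676, 1481)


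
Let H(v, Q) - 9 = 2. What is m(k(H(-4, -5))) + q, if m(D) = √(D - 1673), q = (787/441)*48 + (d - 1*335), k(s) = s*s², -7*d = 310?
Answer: -43163/147 + 3*I*√38 ≈ -293.63 + 18.493*I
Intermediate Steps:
H(v, Q) = 11 (H(v, Q) = 9 + 2 = 11)
d = -310/7 (d = -⅐*310 = -310/7 ≈ -44.286)
k(s) = s³
q = -43163/147 (q = (787/441)*48 + (-310/7 - 1*335) = (787*(1/441))*48 + (-310/7 - 335) = (787/441)*48 - 2655/7 = 12592/147 - 2655/7 = -43163/147 ≈ -293.63)
m(D) = √(-1673 + D)
m(k(H(-4, -5))) + q = √(-1673 + 11³) - 43163/147 = √(-1673 + 1331) - 43163/147 = √(-342) - 43163/147 = 3*I*√38 - 43163/147 = -43163/147 + 3*I*√38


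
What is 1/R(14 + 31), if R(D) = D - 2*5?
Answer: 1/35 ≈ 0.028571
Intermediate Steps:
R(D) = -10 + D (R(D) = D - 10 = -10 + D)
1/R(14 + 31) = 1/(-10 + (14 + 31)) = 1/(-10 + 45) = 1/35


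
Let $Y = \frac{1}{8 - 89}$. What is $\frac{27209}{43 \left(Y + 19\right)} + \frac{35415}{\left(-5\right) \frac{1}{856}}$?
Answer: $- \frac{400971412503}{66134} \approx -6.063 \cdot 10^{6}$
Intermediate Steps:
$Y = - \frac{1}{81}$ ($Y = \frac{1}{-81} = - \frac{1}{81} \approx -0.012346$)
$\frac{27209}{43 \left(Y + 19\right)} + \frac{35415}{\left(-5\right) \frac{1}{856}} = \frac{27209}{43 \left(- \frac{1}{81} + 19\right)} + \frac{35415}{\left(-5\right) \frac{1}{856}} = \frac{27209}{43 \cdot \frac{1538}{81}} + \frac{35415}{\left(-5\right) \frac{1}{856}} = \frac{27209}{\frac{66134}{81}} + \frac{35415}{- \frac{5}{856}} = 27209 \cdot \frac{81}{66134} + 35415 \left(- \frac{856}{5}\right) = \frac{2203929}{66134} - 6063048 = - \frac{400971412503}{66134}$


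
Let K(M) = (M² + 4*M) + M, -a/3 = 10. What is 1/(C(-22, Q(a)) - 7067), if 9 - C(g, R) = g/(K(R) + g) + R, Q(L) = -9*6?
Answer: -1312/9189237 ≈ -0.00014278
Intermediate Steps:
a = -30 (a = -3*10 = -30)
K(M) = M² + 5*M
Q(L) = -54
C(g, R) = 9 - R - g/(g + R*(5 + R)) (C(g, R) = 9 - (g/(R*(5 + R) + g) + R) = 9 - (g/(g + R*(5 + R)) + R) = 9 - (R + g/(g + R*(5 + R))) = 9 + (-R - g/(g + R*(5 + R))) = 9 - R - g/(g + R*(5 + R)))
1/(C(-22, Q(a)) - 7067) = 1/((-1*(-54)³ + 4*(-54)² + 8*(-22) + 45*(-54) - 1*(-54)*(-22))/(-22 + (-54)² + 5*(-54)) - 7067) = 1/((-1*(-157464) + 4*2916 - 176 - 2430 - 1188)/(-22 + 2916 - 270) - 7067) = 1/((157464 + 11664 - 176 - 2430 - 1188)/2624 - 7067) = 1/((1/2624)*165334 - 7067) = 1/(82667/1312 - 7067) = 1/(-9189237/1312) = -1312/9189237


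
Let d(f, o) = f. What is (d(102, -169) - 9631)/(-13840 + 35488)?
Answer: -9529/21648 ≈ -0.44018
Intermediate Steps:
(d(102, -169) - 9631)/(-13840 + 35488) = (102 - 9631)/(-13840 + 35488) = -9529/21648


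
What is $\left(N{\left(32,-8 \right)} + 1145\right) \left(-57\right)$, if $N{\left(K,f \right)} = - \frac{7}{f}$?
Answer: $- \frac{522519}{8} \approx -65315.0$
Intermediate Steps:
$\left(N{\left(32,-8 \right)} + 1145\right) \left(-57\right) = \left(- \frac{7}{-8} + 1145\right) \left(-57\right) = \left(\left(-7\right) \left(- \frac{1}{8}\right) + 1145\right) \left(-57\right) = \left(\frac{7}{8} + 1145\right) \left(-57\right) = \frac{9167}{8} \left(-57\right) = - \frac{522519}{8}$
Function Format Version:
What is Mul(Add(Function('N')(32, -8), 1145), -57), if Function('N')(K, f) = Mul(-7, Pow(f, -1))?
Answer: Rational(-522519, 8) ≈ -65315.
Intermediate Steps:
Mul(Add(Function('N')(32, -8), 1145), -57) = Mul(Add(Mul(-7, Pow(-8, -1)), 1145), -57) = Mul(Add(Mul(-7, Rational(-1, 8)), 1145), -57) = Mul(Add(Rational(7, 8), 1145), -57) = Mul(Rational(9167, 8), -57) = Rational(-522519, 8)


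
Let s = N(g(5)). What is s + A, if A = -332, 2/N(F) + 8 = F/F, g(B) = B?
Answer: -2326/7 ≈ -332.29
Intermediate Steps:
N(F) = -2/7 (N(F) = 2/(-8 + F/F) = 2/(-8 + 1) = 2/(-7) = 2*(-⅐) = -2/7)
s = -2/7 ≈ -0.28571
s + A = -2/7 - 332 = -2326/7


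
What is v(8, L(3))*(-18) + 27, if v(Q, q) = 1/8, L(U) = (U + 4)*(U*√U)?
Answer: 99/4 ≈ 24.750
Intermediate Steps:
L(U) = U^(3/2)*(4 + U) (L(U) = (4 + U)*U^(3/2) = U^(3/2)*(4 + U))
v(Q, q) = ⅛
v(8, L(3))*(-18) + 27 = (⅛)*(-18) + 27 = -9/4 + 27 = 99/4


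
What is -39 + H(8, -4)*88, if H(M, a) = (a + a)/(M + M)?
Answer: -83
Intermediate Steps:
H(M, a) = a/M (H(M, a) = (2*a)/((2*M)) = (2*a)*(1/(2*M)) = a/M)
-39 + H(8, -4)*88 = -39 - 4/8*88 = -39 - 4*1/8*88 = -39 - 1/2*88 = -39 - 44 = -83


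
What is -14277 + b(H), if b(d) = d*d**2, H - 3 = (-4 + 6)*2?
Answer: -13934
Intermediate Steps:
H = 7 (H = 3 + (-4 + 6)*2 = 3 + 2*2 = 3 + 4 = 7)
b(d) = d**3
-14277 + b(H) = -14277 + 7**3 = -14277 + 343 = -13934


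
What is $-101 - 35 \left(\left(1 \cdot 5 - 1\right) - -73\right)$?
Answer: $-2796$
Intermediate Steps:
$-101 - 35 \left(\left(1 \cdot 5 - 1\right) - -73\right) = -101 - 35 \left(\left(5 - 1\right) + 73\right) = -101 - 35 \left(4 + 73\right) = -101 - 2695 = -2796$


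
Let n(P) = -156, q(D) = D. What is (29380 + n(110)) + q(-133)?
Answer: 29091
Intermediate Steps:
(29380 + n(110)) + q(-133) = (29380 - 156) - 133 = 29224 - 133 = 29091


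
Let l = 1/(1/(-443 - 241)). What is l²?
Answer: 467856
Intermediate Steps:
l = -684 (l = 1/(1/(-684)) = 1/(-1/684) = -684)
l² = (-684)² = 467856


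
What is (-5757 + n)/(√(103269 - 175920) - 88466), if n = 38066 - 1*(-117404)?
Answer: -13244510258/7826305807 - 149713*I*√72651/7826305807 ≈ -1.6923 - 0.0051561*I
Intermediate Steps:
n = 155470 (n = 38066 + 117404 = 155470)
(-5757 + n)/(√(103269 - 175920) - 88466) = (-5757 + 155470)/(√(103269 - 175920) - 88466) = 149713/(√(-72651) - 88466) = 149713/(I*√72651 - 88466) = 149713/(-88466 + I*√72651)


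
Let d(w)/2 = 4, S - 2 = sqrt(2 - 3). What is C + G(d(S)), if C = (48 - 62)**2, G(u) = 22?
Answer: 218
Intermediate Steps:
S = 2 + I (S = 2 + sqrt(2 - 3) = 2 + sqrt(-1) = 2 + I ≈ 2.0 + 1.0*I)
d(w) = 8 (d(w) = 2*4 = 8)
C = 196 (C = (-14)**2 = 196)
C + G(d(S)) = 196 + 22 = 218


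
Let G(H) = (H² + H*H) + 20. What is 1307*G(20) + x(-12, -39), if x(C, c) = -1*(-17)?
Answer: 1071757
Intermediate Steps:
x(C, c) = 17
G(H) = 20 + 2*H² (G(H) = (H² + H²) + 20 = 2*H² + 20 = 20 + 2*H²)
1307*G(20) + x(-12, -39) = 1307*(20 + 2*20²) + 17 = 1307*(20 + 2*400) + 17 = 1307*(20 + 800) + 17 = 1307*820 + 17 = 1071740 + 17 = 1071757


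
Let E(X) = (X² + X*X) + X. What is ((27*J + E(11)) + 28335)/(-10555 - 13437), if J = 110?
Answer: -15779/11996 ≈ -1.3154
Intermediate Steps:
E(X) = X + 2*X² (E(X) = (X² + X²) + X = 2*X² + X = X + 2*X²)
((27*J + E(11)) + 28335)/(-10555 - 13437) = ((27*110 + 11*(1 + 2*11)) + 28335)/(-10555 - 13437) = ((2970 + 11*(1 + 22)) + 28335)/(-23992) = ((2970 + 11*23) + 28335)*(-1/23992) = ((2970 + 253) + 28335)*(-1/23992) = (3223 + 28335)*(-1/23992) = 31558*(-1/23992) = -15779/11996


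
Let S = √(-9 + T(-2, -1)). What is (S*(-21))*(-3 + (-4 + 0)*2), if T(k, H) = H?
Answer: 231*I*√10 ≈ 730.49*I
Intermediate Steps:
S = I*√10 (S = √(-9 - 1) = √(-10) = I*√10 ≈ 3.1623*I)
(S*(-21))*(-3 + (-4 + 0)*2) = ((I*√10)*(-21))*(-3 + (-4 + 0)*2) = (-21*I*√10)*(-3 - 4*2) = (-21*I*√10)*(-3 - 8) = -21*I*√10*(-11) = 231*I*√10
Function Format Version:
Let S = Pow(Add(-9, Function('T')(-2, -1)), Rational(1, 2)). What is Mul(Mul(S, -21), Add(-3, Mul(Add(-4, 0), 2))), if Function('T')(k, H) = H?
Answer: Mul(231, I, Pow(10, Rational(1, 2))) ≈ Mul(730.49, I)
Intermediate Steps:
S = Mul(I, Pow(10, Rational(1, 2))) (S = Pow(Add(-9, -1), Rational(1, 2)) = Pow(-10, Rational(1, 2)) = Mul(I, Pow(10, Rational(1, 2))) ≈ Mul(3.1623, I))
Mul(Mul(S, -21), Add(-3, Mul(Add(-4, 0), 2))) = Mul(Mul(Mul(I, Pow(10, Rational(1, 2))), -21), Add(-3, Mul(Add(-4, 0), 2))) = Mul(Mul(-21, I, Pow(10, Rational(1, 2))), Add(-3, Mul(-4, 2))) = Mul(Mul(-21, I, Pow(10, Rational(1, 2))), Add(-3, -8)) = Mul(Mul(-21, I, Pow(10, Rational(1, 2))), -11) = Mul(231, I, Pow(10, Rational(1, 2)))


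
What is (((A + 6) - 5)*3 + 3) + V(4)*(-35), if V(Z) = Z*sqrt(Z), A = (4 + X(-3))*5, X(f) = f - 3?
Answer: -304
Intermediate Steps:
X(f) = -3 + f
A = -10 (A = (4 + (-3 - 3))*5 = (4 - 6)*5 = -2*5 = -10)
V(Z) = Z**(3/2)
(((A + 6) - 5)*3 + 3) + V(4)*(-35) = (((-10 + 6) - 5)*3 + 3) + 4**(3/2)*(-35) = ((-4 - 5)*3 + 3) + 8*(-35) = (-9*3 + 3) - 280 = (-27 + 3) - 280 = -24 - 280 = -304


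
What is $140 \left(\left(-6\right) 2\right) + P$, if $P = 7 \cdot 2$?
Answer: $-1666$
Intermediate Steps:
$P = 14$
$140 \left(\left(-6\right) 2\right) + P = 140 \left(\left(-6\right) 2\right) + 14 = 140 \left(-12\right) + 14 = -1680 + 14 = -1666$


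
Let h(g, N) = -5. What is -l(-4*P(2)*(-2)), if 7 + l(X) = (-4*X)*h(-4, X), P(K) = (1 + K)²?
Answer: -1433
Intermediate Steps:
l(X) = -7 + 20*X (l(X) = -7 - 4*X*(-5) = -7 + 20*X)
-l(-4*P(2)*(-2)) = -(-7 + 20*(-4*(1 + 2)²*(-2))) = -(-7 + 20*(-4*3²*(-2))) = -(-7 + 20*(-4*9*(-2))) = -(-7 + 20*(-36*(-2))) = -(-7 + 20*72) = -(-7 + 1440) = -1*1433 = -1433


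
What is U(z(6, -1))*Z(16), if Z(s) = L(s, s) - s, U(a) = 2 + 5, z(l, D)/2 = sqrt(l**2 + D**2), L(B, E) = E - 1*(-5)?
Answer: 35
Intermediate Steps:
L(B, E) = 5 + E (L(B, E) = E + 5 = 5 + E)
z(l, D) = 2*sqrt(D**2 + l**2) (z(l, D) = 2*sqrt(l**2 + D**2) = 2*sqrt(D**2 + l**2))
U(a) = 7
Z(s) = 5 (Z(s) = (5 + s) - s = 5)
U(z(6, -1))*Z(16) = 7*5 = 35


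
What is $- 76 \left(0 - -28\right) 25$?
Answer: $-53200$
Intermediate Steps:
$- 76 \left(0 - -28\right) 25 = - 76 \left(0 + 28\right) 25 = \left(-76\right) 28 \cdot 25 = \left(-2128\right) 25 = -53200$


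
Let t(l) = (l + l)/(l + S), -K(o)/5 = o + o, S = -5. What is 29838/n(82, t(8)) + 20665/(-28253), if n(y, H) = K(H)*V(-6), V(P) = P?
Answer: 418200107/4520480 ≈ 92.512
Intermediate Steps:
K(o) = -10*o (K(o) = -5*(o + o) = -10*o)
t(l) = 2*l/(-5 + l) (t(l) = (l + l)/(l - 5) = (2*l)/(-5 + l) = 2*l/(-5 + l))
n(y, H) = 60*H (n(y, H) = -10*H*(-6) = 60*H)
29838/n(82, t(8)) + 20665/(-28253) = 29838/((60*(2*8/(-5 + 8)))) + 20665/(-28253) = 29838/((60*(2*8/3))) + 20665*(-1/28253) = 29838/((60*(2*8*(1/3)))) - 20665/28253 = 29838/((60*(16/3))) - 20665/28253 = 29838/320 - 20665/28253 = 29838*(1/320) - 20665/28253 = 14919/160 - 20665/28253 = 418200107/4520480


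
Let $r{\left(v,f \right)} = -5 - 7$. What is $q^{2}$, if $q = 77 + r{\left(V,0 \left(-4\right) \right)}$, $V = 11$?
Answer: $4225$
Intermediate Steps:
$r{\left(v,f \right)} = -12$ ($r{\left(v,f \right)} = -5 - 7 = -12$)
$q = 65$ ($q = 77 - 12 = 65$)
$q^{2} = 65^{2} = 4225$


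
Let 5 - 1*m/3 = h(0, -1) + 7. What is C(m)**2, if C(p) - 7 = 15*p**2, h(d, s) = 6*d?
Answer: 299209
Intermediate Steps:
m = -6 (m = 15 - 3*(6*0 + 7) = 15 - 3*(0 + 7) = 15 - 3*7 = 15 - 21 = -6)
C(p) = 7 + 15*p**2
C(m)**2 = (7 + 15*(-6)**2)**2 = (7 + 15*36)**2 = (7 + 540)**2 = 547**2 = 299209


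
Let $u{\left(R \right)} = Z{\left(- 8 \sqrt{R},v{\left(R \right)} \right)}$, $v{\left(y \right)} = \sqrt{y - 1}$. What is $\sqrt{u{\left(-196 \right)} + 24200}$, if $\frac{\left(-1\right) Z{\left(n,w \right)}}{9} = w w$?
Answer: $\sqrt{25973} \approx 161.16$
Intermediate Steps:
$v{\left(y \right)} = \sqrt{-1 + y}$
$Z{\left(n,w \right)} = - 9 w^{2}$ ($Z{\left(n,w \right)} = - 9 w w = - 9 w^{2}$)
$u{\left(R \right)} = 9 - 9 R$ ($u{\left(R \right)} = - 9 \left(\sqrt{-1 + R}\right)^{2} = - 9 \left(-1 + R\right) = 9 - 9 R$)
$\sqrt{u{\left(-196 \right)} + 24200} = \sqrt{\left(9 - -1764\right) + 24200} = \sqrt{\left(9 + 1764\right) + 24200} = \sqrt{1773 + 24200} = \sqrt{25973}$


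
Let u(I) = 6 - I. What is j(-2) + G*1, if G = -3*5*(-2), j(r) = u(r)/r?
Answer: 26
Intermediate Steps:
j(r) = (6 - r)/r
G = 30 (G = -15*(-2) = 30)
j(-2) + G*1 = (6 - 1*(-2))/(-2) + 30*1 = -(6 + 2)/2 + 30 = -1/2*8 + 30 = -4 + 30 = 26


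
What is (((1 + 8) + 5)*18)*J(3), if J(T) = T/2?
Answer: 378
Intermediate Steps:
J(T) = T/2 (J(T) = T*(1/2) = T/2)
(((1 + 8) + 5)*18)*J(3) = (((1 + 8) + 5)*18)*((1/2)*3) = ((9 + 5)*18)*(3/2) = (14*18)*(3/2) = 252*(3/2) = 378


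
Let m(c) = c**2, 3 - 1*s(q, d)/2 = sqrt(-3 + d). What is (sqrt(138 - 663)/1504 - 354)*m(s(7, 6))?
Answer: (3 - sqrt(3))**2*(-532416 + 5*I*sqrt(21))/376 ≈ -2276.5 + 0.09797*I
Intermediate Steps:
s(q, d) = 6 - 2*sqrt(-3 + d)
(sqrt(138 - 663)/1504 - 354)*m(s(7, 6)) = (sqrt(138 - 663)/1504 - 354)*(6 - 2*sqrt(-3 + 6))**2 = (sqrt(-525)*(1/1504) - 354)*(6 - 2*sqrt(3))**2 = ((5*I*sqrt(21))*(1/1504) - 354)*(6 - 2*sqrt(3))**2 = (5*I*sqrt(21)/1504 - 354)*(6 - 2*sqrt(3))**2 = (-354 + 5*I*sqrt(21)/1504)*(6 - 2*sqrt(3))**2 = (6 - 2*sqrt(3))**2*(-354 + 5*I*sqrt(21)/1504)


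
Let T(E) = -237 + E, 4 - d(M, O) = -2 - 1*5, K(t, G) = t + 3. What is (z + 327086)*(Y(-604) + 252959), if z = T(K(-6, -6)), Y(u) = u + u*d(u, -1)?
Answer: 80309657506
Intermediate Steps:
K(t, G) = 3 + t
d(M, O) = 11 (d(M, O) = 4 - (-2 - 1*5) = 4 - (-2 - 5) = 4 - 1*(-7) = 4 + 7 = 11)
Y(u) = 12*u (Y(u) = u + u*11 = u + 11*u = 12*u)
z = -240 (z = -237 + (3 - 6) = -237 - 3 = -240)
(z + 327086)*(Y(-604) + 252959) = (-240 + 327086)*(12*(-604) + 252959) = 326846*(-7248 + 252959) = 326846*245711 = 80309657506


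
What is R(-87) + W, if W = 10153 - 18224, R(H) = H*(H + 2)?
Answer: -676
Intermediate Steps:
R(H) = H*(2 + H)
W = -8071
R(-87) + W = -87*(2 - 87) - 8071 = -87*(-85) - 8071 = 7395 - 8071 = -676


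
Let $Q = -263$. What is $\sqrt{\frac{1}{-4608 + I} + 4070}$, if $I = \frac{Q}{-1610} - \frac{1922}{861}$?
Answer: $\frac{2 \sqrt{848029985034929498885}}{912931951} \approx 63.797$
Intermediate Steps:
$I = - \frac{409711}{198030}$ ($I = - \frac{263}{-1610} - \frac{1922}{861} = \left(-263\right) \left(- \frac{1}{1610}\right) - \frac{1922}{861} = \frac{263}{1610} - \frac{1922}{861} = - \frac{409711}{198030} \approx -2.0689$)
$\sqrt{\frac{1}{-4608 + I} + 4070} = \sqrt{\frac{1}{-4608 - \frac{409711}{198030}} + 4070} = \sqrt{\frac{1}{- \frac{912931951}{198030}} + 4070} = \sqrt{- \frac{198030}{912931951} + 4070} = \sqrt{\frac{3715632842540}{912931951}} = \frac{2 \sqrt{848029985034929498885}}{912931951}$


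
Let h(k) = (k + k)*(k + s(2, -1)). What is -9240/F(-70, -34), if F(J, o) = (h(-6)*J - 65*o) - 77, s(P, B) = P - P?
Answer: 3080/969 ≈ 3.1785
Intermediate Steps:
s(P, B) = 0
h(k) = 2*k**2 (h(k) = (k + k)*(k + 0) = (2*k)*k = 2*k**2)
F(J, o) = -77 - 65*o + 72*J (F(J, o) = ((2*(-6)**2)*J - 65*o) - 77 = ((2*36)*J - 65*o) - 77 = (72*J - 65*o) - 77 = (-65*o + 72*J) - 77 = -77 - 65*o + 72*J)
-9240/F(-70, -34) = -9240/(-77 - 65*(-34) + 72*(-70)) = -9240/(-77 + 2210 - 5040) = -9240/(-2907) = -9240*(-1/2907) = 3080/969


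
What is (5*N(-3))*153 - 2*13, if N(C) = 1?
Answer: 739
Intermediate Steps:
(5*N(-3))*153 - 2*13 = (5*1)*153 - 2*13 = 5*153 - 26 = 765 - 26 = 739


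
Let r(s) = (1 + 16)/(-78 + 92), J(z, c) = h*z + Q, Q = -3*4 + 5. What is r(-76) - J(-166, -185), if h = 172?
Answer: 399843/14 ≈ 28560.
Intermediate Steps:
Q = -7 (Q = -12 + 5 = -7)
J(z, c) = -7 + 172*z (J(z, c) = 172*z - 7 = -7 + 172*z)
r(s) = 17/14
r(-76) - J(-166, -185) = 17/14 - (-7 + 172*(-166)) = 17/14 - (-7 - 28552) = 17/14 - 1*(-28559) = 17/14 + 28559 = 399843/14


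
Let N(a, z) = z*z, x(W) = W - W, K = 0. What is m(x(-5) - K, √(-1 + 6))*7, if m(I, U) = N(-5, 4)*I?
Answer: 0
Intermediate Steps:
x(W) = 0
N(a, z) = z²
m(I, U) = 16*I (m(I, U) = 4²*I = 16*I)
m(x(-5) - K, √(-1 + 6))*7 = (16*(0 - 1*0))*7 = (16*(0 + 0))*7 = (16*0)*7 = 0*7 = 0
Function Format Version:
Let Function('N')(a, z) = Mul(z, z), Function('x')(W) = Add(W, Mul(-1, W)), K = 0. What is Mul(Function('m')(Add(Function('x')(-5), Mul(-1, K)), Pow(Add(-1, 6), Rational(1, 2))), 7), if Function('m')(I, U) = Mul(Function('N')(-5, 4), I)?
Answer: 0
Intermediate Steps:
Function('x')(W) = 0
Function('N')(a, z) = Pow(z, 2)
Function('m')(I, U) = Mul(16, I) (Function('m')(I, U) = Mul(Pow(4, 2), I) = Mul(16, I))
Mul(Function('m')(Add(Function('x')(-5), Mul(-1, K)), Pow(Add(-1, 6), Rational(1, 2))), 7) = Mul(Mul(16, Add(0, Mul(-1, 0))), 7) = Mul(Mul(16, Add(0, 0)), 7) = Mul(Mul(16, 0), 7) = Mul(0, 7) = 0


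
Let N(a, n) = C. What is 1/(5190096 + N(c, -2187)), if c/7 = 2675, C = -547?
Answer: 1/5189549 ≈ 1.9269e-7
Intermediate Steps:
c = 18725 (c = 7*2675 = 18725)
N(a, n) = -547
1/(5190096 + N(c, -2187)) = 1/(5190096 - 547) = 1/5189549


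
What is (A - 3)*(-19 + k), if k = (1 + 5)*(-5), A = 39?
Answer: -1764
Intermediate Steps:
k = -30 (k = 6*(-5) = -30)
(A - 3)*(-19 + k) = (39 - 3)*(-19 - 30) = 36*(-49) = -1764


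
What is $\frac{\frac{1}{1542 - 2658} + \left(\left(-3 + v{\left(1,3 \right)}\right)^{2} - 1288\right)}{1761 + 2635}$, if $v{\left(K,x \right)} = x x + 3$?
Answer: $- \frac{1347013}{4905936} \approx -0.27457$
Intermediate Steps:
$v{\left(K,x \right)} = 3 + x^{2}$ ($v{\left(K,x \right)} = x^{2} + 3 = 3 + x^{2}$)
$\frac{\frac{1}{1542 - 2658} + \left(\left(-3 + v{\left(1,3 \right)}\right)^{2} - 1288\right)}{1761 + 2635} = \frac{\frac{1}{1542 - 2658} + \left(\left(-3 + \left(3 + 3^{2}\right)\right)^{2} - 1288\right)}{1761 + 2635} = \frac{\frac{1}{-1116} - \left(1288 - \left(-3 + \left(3 + 9\right)\right)^{2}\right)}{4396} = \left(- \frac{1}{1116} - \left(1288 - \left(-3 + 12\right)^{2}\right)\right) \frac{1}{4396} = \left(- \frac{1}{1116} - \left(1288 - 9^{2}\right)\right) \frac{1}{4396} = \left(- \frac{1}{1116} + \left(81 - 1288\right)\right) \frac{1}{4396} = \left(- \frac{1}{1116} - 1207\right) \frac{1}{4396} = \left(- \frac{1347013}{1116}\right) \frac{1}{4396} = - \frac{1347013}{4905936}$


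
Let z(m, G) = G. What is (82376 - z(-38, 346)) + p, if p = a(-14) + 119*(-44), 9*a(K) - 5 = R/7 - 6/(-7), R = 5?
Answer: 4838068/63 ≈ 76795.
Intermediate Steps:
a(K) = 46/63 (a(K) = 5/9 + (5/7 - 6/(-7))/9 = 5/9 + (5*(⅐) - 6*(-⅐))/9 = 5/9 + (5/7 + 6/7)/9 = 5/9 + (⅑)*(11/7) = 5/9 + 11/63 = 46/63)
p = -329822/63 (p = 46/63 + 119*(-44) = 46/63 - 5236 = -329822/63 ≈ -5235.3)
(82376 - z(-38, 346)) + p = (82376 - 1*346) - 329822/63 = (82376 - 346) - 329822/63 = 82030 - 329822/63 = 4838068/63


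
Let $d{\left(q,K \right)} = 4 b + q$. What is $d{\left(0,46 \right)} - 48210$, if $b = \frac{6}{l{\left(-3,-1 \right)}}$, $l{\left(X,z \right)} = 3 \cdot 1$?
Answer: $-48202$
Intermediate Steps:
$l{\left(X,z \right)} = 3$
$b = 2$ ($b = \frac{6}{3} = 6 \cdot \frac{1}{3} = 2$)
$d{\left(q,K \right)} = 8 + q$ ($d{\left(q,K \right)} = 4 \cdot 2 + q = 8 + q$)
$d{\left(0,46 \right)} - 48210 = \left(8 + 0\right) - 48210 = 8 - 48210 = -48202$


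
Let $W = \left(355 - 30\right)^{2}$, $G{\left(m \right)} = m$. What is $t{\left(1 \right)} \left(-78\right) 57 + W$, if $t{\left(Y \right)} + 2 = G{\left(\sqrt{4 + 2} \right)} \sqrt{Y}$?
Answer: $114517 - 4446 \sqrt{6} \approx 1.0363 \cdot 10^{5}$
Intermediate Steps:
$t{\left(Y \right)} = -2 + \sqrt{6} \sqrt{Y}$ ($t{\left(Y \right)} = -2 + \sqrt{4 + 2} \sqrt{Y} = -2 + \sqrt{6} \sqrt{Y}$)
$W = 105625$ ($W = 325^{2} = 105625$)
$t{\left(1 \right)} \left(-78\right) 57 + W = \left(-2 + \sqrt{6} \sqrt{1}\right) \left(-78\right) 57 + 105625 = \left(-2 + \sqrt{6} \cdot 1\right) \left(-78\right) 57 + 105625 = \left(-2 + \sqrt{6}\right) \left(-78\right) 57 + 105625 = \left(156 - 78 \sqrt{6}\right) 57 + 105625 = \left(8892 - 4446 \sqrt{6}\right) + 105625 = 114517 - 4446 \sqrt{6}$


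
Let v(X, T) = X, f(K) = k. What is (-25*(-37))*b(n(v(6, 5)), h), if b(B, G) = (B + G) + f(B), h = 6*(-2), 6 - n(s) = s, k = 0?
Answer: -11100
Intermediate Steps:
f(K) = 0
n(s) = 6 - s
h = -12
b(B, G) = B + G (b(B, G) = (B + G) + 0 = B + G)
(-25*(-37))*b(n(v(6, 5)), h) = (-25*(-37))*((6 - 1*6) - 12) = 925*((6 - 6) - 12) = 925*(0 - 12) = 925*(-12) = -11100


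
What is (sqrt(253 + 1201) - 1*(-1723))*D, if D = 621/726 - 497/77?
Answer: -2334665/242 - 1355*sqrt(1454)/242 ≈ -9860.9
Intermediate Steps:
D = -1355/242 (D = 621*(1/726) - 497*1/77 = 207/242 - 71/11 = -1355/242 ≈ -5.5992)
(sqrt(253 + 1201) - 1*(-1723))*D = (sqrt(253 + 1201) - 1*(-1723))*(-1355/242) = (sqrt(1454) + 1723)*(-1355/242) = (1723 + sqrt(1454))*(-1355/242) = -2334665/242 - 1355*sqrt(1454)/242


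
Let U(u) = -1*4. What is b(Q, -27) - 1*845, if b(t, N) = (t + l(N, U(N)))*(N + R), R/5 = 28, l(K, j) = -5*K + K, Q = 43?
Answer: 16218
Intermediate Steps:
U(u) = -4
l(K, j) = -4*K
R = 140 (R = 5*28 = 140)
b(t, N) = (140 + N)*(t - 4*N) (b(t, N) = (t - 4*N)*(N + 140) = (t - 4*N)*(140 + N) = (140 + N)*(t - 4*N))
b(Q, -27) - 1*845 = (-560*(-27) - 4*(-27)² + 140*43 - 27*43) - 1*845 = (15120 - 4*729 + 6020 - 1161) - 845 = (15120 - 2916 + 6020 - 1161) - 845 = 17063 - 845 = 16218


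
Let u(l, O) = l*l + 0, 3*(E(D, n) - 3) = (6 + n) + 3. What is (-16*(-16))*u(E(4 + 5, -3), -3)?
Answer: 6400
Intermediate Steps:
E(D, n) = 6 + n/3 (E(D, n) = 3 + ((6 + n) + 3)/3 = 3 + (9 + n)/3 = 3 + (3 + n/3) = 6 + n/3)
u(l, O) = l² (u(l, O) = l² + 0 = l²)
(-16*(-16))*u(E(4 + 5, -3), -3) = (-16*(-16))*(6 + (⅓)*(-3))² = 256*(6 - 1)² = 256*5² = 256*25 = 6400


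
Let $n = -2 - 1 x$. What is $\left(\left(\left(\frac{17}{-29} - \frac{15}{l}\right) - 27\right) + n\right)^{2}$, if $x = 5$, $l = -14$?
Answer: $\frac{185150449}{164836} \approx 1123.2$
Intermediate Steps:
$n = -7$ ($n = -2 - 1 \cdot 5 = -2 - 5 = -7$)
$\left(\left(\left(\frac{17}{-29} - \frac{15}{l}\right) - 27\right) + n\right)^{2} = \left(\left(\left(\frac{17}{-29} - \frac{15}{-14}\right) - 27\right) - 7\right)^{2} = \left(\left(\left(17 \left(- \frac{1}{29}\right) - - \frac{15}{14}\right) - 27\right) - 7\right)^{2} = \left(\left(\left(- \frac{17}{29} + \frac{15}{14}\right) - 27\right) - 7\right)^{2} = \left(\left(\frac{197}{406} - 27\right) - 7\right)^{2} = \left(- \frac{10765}{406} - 7\right)^{2} = \left(- \frac{13607}{406}\right)^{2} = \frac{185150449}{164836}$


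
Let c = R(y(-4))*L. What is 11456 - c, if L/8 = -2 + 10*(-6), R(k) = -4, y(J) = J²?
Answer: 9472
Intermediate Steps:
L = -496 (L = 8*(-2 + 10*(-6)) = 8*(-2 - 60) = 8*(-62) = -496)
c = 1984 (c = -4*(-496) = 1984)
11456 - c = 11456 - 1*1984 = 11456 - 1984 = 9472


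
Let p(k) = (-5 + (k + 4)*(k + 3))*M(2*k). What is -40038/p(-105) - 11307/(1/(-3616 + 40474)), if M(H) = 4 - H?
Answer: -459170150929293/1101779 ≈ -4.1675e+8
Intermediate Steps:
p(k) = (-5 + (3 + k)*(4 + k))*(4 - 2*k) (p(k) = (-5 + (k + 4)*(k + 3))*(4 - 2*k) = (-5 + (4 + k)*(3 + k))*(4 - 2*k) = (-5 + (3 + k)*(4 + k))*(4 - 2*k))
-40038/p(-105) - 11307/(1/(-3616 + 40474)) = -40038*(-1/(2*(-2 - 105)*(7 + (-105)² + 7*(-105)))) - 11307/(1/(-3616 + 40474)) = -40038*1/(214*(7 + 11025 - 735)) - 11307/(1/36858) = -40038/((-2*(-107)*10297)) - 11307/1/36858 = -40038/2203558 - 11307*36858 = -40038*1/2203558 - 416753406 = -20019/1101779 - 416753406 = -459170150929293/1101779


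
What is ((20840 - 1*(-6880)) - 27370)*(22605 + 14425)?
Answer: 12960500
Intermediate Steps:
((20840 - 1*(-6880)) - 27370)*(22605 + 14425) = ((20840 + 6880) - 27370)*37030 = (27720 - 27370)*37030 = 350*37030 = 12960500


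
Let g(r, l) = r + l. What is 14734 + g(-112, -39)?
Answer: 14583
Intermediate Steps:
g(r, l) = l + r
14734 + g(-112, -39) = 14734 + (-39 - 112) = 14734 - 151 = 14583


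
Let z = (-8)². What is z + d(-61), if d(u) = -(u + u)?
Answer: 186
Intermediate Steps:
d(u) = -2*u
z = 64
z + d(-61) = 64 - 2*(-61) = 64 + 122 = 186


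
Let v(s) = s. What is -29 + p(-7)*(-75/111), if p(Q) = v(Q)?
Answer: -898/37 ≈ -24.270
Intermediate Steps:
p(Q) = Q
-29 + p(-7)*(-75/111) = -29 - (-525)/111 = -29 - 7*(-25/37) = -29 + 175/37 = -898/37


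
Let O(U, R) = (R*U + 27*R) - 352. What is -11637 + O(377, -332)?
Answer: -146117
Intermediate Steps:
O(U, R) = -352 + 27*R + R*U (O(U, R) = (27*R + R*U) - 352 = -352 + 27*R + R*U)
-11637 + O(377, -332) = -11637 + (-352 + 27*(-332) - 332*377) = -11637 + (-352 - 8964 - 125164) = -11637 - 134480 = -146117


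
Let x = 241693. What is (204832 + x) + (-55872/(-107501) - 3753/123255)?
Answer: 219128840687166/490742065 ≈ 4.4653e+5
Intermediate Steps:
(204832 + x) + (-55872/(-107501) - 3753/123255) = (204832 + 241693) + (-55872/(-107501) - 3753/123255) = 446525 + (-55872*(-1/107501) - 3753*1/123255) = 446525 + (55872/107501 - 139/4565) = 446525 + 240113041/490742065 = 219128840687166/490742065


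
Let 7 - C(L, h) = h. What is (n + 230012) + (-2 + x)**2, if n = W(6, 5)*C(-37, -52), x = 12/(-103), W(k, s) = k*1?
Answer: 2444000418/10609 ≈ 2.3037e+5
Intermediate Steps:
C(L, h) = 7 - h
W(k, s) = k
x = -12/103 (x = 12*(-1/103) = -12/103 ≈ -0.11650)
n = 354 (n = 6*(7 - 1*(-52)) = 6*(7 + 52) = 6*59 = 354)
(n + 230012) + (-2 + x)**2 = (354 + 230012) + (-2 - 12/103)**2 = 230366 + (-218/103)**2 = 230366 + 47524/10609 = 2444000418/10609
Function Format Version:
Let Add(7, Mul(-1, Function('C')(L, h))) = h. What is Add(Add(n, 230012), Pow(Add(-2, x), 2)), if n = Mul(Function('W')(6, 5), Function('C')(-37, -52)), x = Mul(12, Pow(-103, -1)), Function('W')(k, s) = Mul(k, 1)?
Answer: Rational(2444000418, 10609) ≈ 2.3037e+5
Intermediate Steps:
Function('C')(L, h) = Add(7, Mul(-1, h))
Function('W')(k, s) = k
x = Rational(-12, 103) (x = Mul(12, Rational(-1, 103)) = Rational(-12, 103) ≈ -0.11650)
n = 354 (n = Mul(6, Add(7, Mul(-1, -52))) = Mul(6, Add(7, 52)) = Mul(6, 59) = 354)
Add(Add(n, 230012), Pow(Add(-2, x), 2)) = Add(Add(354, 230012), Pow(Add(-2, Rational(-12, 103)), 2)) = Add(230366, Pow(Rational(-218, 103), 2)) = Add(230366, Rational(47524, 10609)) = Rational(2444000418, 10609)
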